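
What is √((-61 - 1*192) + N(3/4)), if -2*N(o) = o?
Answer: I*√4054/4 ≈ 15.918*I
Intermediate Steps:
N(o) = -o/2
√((-61 - 1*192) + N(3/4)) = √((-61 - 1*192) - 3/(2*4)) = √((-61 - 192) - 3/(2*4)) = √(-253 - ½*¾) = √(-253 - 3/8) = √(-2027/8) = I*√4054/4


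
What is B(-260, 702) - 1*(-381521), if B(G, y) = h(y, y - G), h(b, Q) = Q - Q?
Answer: 381521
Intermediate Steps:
h(b, Q) = 0
B(G, y) = 0
B(-260, 702) - 1*(-381521) = 0 - 1*(-381521) = 0 + 381521 = 381521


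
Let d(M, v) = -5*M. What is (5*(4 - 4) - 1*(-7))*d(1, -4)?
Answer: -35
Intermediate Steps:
(5*(4 - 4) - 1*(-7))*d(1, -4) = (5*(4 - 4) - 1*(-7))*(-5*1) = (5*0 + 7)*(-5) = (0 + 7)*(-5) = 7*(-5) = -35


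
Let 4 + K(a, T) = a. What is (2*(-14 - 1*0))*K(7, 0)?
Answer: -84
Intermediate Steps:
K(a, T) = -4 + a
(2*(-14 - 1*0))*K(7, 0) = (2*(-14 - 1*0))*(-4 + 7) = (2*(-14 + 0))*3 = (2*(-14))*3 = -28*3 = -84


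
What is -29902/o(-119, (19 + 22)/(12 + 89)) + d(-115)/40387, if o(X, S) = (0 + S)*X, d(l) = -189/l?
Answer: 14026879761641/22660539895 ≈ 619.00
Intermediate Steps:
o(X, S) = S*X
-29902/o(-119, (19 + 22)/(12 + 89)) + d(-115)/40387 = -29902*(-(12 + 89)/(119*(19 + 22))) - 189/(-115)/40387 = -29902/((41/101)*(-119)) - 189*(-1/115)*(1/40387) = -29902/((41*(1/101))*(-119)) + (189/115)*(1/40387) = -29902/((41/101)*(-119)) + 189/4644505 = -29902/(-4879/101) + 189/4644505 = -29902*(-101/4879) + 189/4644505 = 3020102/4879 + 189/4644505 = 14026879761641/22660539895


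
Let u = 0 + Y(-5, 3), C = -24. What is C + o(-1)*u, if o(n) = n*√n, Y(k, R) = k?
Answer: -24 + 5*I ≈ -24.0 + 5.0*I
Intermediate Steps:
u = -5 (u = 0 - 5 = -5)
o(n) = n^(3/2)
C + o(-1)*u = -24 + (-1)^(3/2)*(-5) = -24 - I*(-5) = -24 + 5*I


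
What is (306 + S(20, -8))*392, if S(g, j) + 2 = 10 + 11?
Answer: 127400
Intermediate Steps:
S(g, j) = 19 (S(g, j) = -2 + (10 + 11) = -2 + 21 = 19)
(306 + S(20, -8))*392 = (306 + 19)*392 = 325*392 = 127400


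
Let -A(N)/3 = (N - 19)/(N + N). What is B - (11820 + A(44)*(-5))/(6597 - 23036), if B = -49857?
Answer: -72123691089/1446632 ≈ -49856.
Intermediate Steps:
A(N) = -3*(-19 + N)/(2*N) (A(N) = -3*(N - 19)/(N + N) = -3*(-19 + N)/(2*N))
B - (11820 + A(44)*(-5))/(6597 - 23036) = -49857 - (11820 + ((3/2)*(19 - 1*44)/44)*(-5))/(6597 - 23036) = -49857 - (11820 + ((3/2)*(1/44)*(19 - 44))*(-5))/(-16439) = -49857 - (11820 + ((3/2)*(1/44)*(-25))*(-5))*(-1)/16439 = -49857 - (11820 - 75/88*(-5))*(-1)/16439 = -49857 - (11820 + 375/88)*(-1)/16439 = -49857 - 1040535*(-1)/(88*16439) = -49857 - 1*(-1040535/1446632) = -49857 + 1040535/1446632 = -72123691089/1446632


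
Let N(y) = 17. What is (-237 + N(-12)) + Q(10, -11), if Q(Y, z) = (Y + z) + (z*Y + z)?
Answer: -342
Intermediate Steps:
Q(Y, z) = Y + 2*z + Y*z (Q(Y, z) = (Y + z) + (Y*z + z) = (Y + z) + (z + Y*z) = Y + 2*z + Y*z)
(-237 + N(-12)) + Q(10, -11) = (-237 + 17) + (10 + 2*(-11) + 10*(-11)) = -220 + (10 - 22 - 110) = -220 - 122 = -342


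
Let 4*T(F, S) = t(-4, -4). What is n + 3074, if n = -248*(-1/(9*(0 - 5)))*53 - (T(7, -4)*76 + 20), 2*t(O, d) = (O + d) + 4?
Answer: 125996/45 ≈ 2799.9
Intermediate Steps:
t(O, d) = 2 + O/2 + d/2 (t(O, d) = ((O + d) + 4)/2 = (4 + O + d)/2 = 2 + O/2 + d/2)
T(F, S) = -½ (T(F, S) = (2 + (½)*(-4) + (½)*(-4))/4 = (2 - 2 - 2)/4 = (¼)*(-2) = -½)
n = -12334/45 (n = -248*(-1/(9*(0 - 5)))*53 - (-½*76 + 20) = -248/((-9*(-5)))*53 - (-38 + 20) = -248/45*53 - 1*(-18) = -248*1/45*53 + 18 = -248/45*53 + 18 = -13144/45 + 18 = -12334/45 ≈ -274.09)
n + 3074 = -12334/45 + 3074 = 125996/45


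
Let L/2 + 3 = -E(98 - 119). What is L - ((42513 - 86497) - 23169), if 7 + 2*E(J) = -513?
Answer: 67667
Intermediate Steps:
E(J) = -260 (E(J) = -7/2 + (1/2)*(-513) = -7/2 - 513/2 = -260)
L = 514 (L = -6 + 2*(-1*(-260)) = -6 + 2*260 = -6 + 520 = 514)
L - ((42513 - 86497) - 23169) = 514 - ((42513 - 86497) - 23169) = 514 - (-43984 - 23169) = 514 - 1*(-67153) = 514 + 67153 = 67667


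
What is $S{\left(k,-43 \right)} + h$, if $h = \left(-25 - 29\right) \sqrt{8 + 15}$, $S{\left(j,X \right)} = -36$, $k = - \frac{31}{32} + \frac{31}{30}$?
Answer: $-36 - 54 \sqrt{23} \approx -294.98$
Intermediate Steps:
$k = \frac{31}{480}$ ($k = \left(-31\right) \frac{1}{32} + 31 \cdot \frac{1}{30} = - \frac{31}{32} + \frac{31}{30} = \frac{31}{480} \approx 0.064583$)
$h = - 54 \sqrt{23} \approx -258.98$
$S{\left(k,-43 \right)} + h = -36 - 54 \sqrt{23}$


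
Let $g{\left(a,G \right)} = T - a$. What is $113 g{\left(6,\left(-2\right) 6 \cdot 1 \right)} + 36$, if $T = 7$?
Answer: $149$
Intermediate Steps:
$g{\left(a,G \right)} = 7 - a$
$113 g{\left(6,\left(-2\right) 6 \cdot 1 \right)} + 36 = 113 \left(7 - 6\right) + 36 = 113 \cdot 1 + 36 = 113 + 36 = 149$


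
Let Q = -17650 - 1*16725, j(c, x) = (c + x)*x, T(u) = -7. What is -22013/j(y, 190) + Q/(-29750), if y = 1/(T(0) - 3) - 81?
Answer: 450931/4924458 ≈ 0.091570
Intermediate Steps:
y = -811/10 (y = 1/(-7 - 3) - 81 = 1/(-10) - 81 = -⅒ - 81 = -811/10 ≈ -81.100)
j(c, x) = x*(c + x)
Q = -34375 (Q = -17650 - 16725 = -34375)
-22013/j(y, 190) + Q/(-29750) = -22013*1/(190*(-811/10 + 190)) - 34375/(-29750) = -22013/(190*(1089/10)) - 34375*(-1/29750) = -22013/20691 + 275/238 = 450931/4924458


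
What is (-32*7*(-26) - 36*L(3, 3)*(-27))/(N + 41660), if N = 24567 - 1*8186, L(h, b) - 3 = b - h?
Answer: 8740/58041 ≈ 0.15058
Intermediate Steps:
L(h, b) = 3 + b - h (L(h, b) = 3 + (b - h) = 3 + b - h)
N = 16381 (N = 24567 - 8186 = 16381)
(-32*7*(-26) - 36*L(3, 3)*(-27))/(N + 41660) = (-32*7*(-26) - 36*(3 + 3 - 1*3)*(-27))/(16381 + 41660) = (-224*(-26) - 36*(3 + 3 - 3)*(-27))/58041 = (5824 - 36*3*(-27))*(1/58041) = (5824 - 108*(-27))*(1/58041) = (5824 + 2916)*(1/58041) = 8740*(1/58041) = 8740/58041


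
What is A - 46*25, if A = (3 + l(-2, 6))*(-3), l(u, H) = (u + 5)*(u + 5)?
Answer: -1186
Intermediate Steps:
l(u, H) = (5 + u)² (l(u, H) = (5 + u)*(5 + u) = (5 + u)²)
A = -36 (A = (3 + (5 - 2)²)*(-3) = (3 + 3²)*(-3) = (3 + 9)*(-3) = 12*(-3) = -36)
A - 46*25 = -36 - 46*25 = -36 - 1150 = -1186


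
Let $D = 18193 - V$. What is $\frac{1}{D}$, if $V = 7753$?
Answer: $\frac{1}{10440} \approx 9.5785 \cdot 10^{-5}$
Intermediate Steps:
$D = 10440$ ($D = 18193 - 7753 = 10440$)
$\frac{1}{D} = \frac{1}{10440}$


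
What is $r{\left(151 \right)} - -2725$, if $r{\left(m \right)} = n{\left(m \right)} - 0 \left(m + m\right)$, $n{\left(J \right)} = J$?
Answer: $2876$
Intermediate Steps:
$r{\left(m \right)} = m$ ($r{\left(m \right)} = m - 0 \left(m + m\right) = m - 0 \cdot 2 m = m - 0 = m + 0 = m$)
$r{\left(151 \right)} - -2725 = 151 - -2725 = 151 + 2725 = 2876$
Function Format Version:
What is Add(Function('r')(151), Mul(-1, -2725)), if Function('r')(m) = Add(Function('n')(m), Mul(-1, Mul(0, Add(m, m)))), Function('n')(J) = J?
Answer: 2876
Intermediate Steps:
Function('r')(m) = m (Function('r')(m) = Add(m, Mul(-1, Mul(0, Add(m, m)))) = Add(m, Mul(-1, Mul(0, Mul(2, m)))) = Add(m, Mul(-1, 0)) = Add(m, 0) = m)
Add(Function('r')(151), Mul(-1, -2725)) = Add(151, Mul(-1, -2725)) = Add(151, 2725) = 2876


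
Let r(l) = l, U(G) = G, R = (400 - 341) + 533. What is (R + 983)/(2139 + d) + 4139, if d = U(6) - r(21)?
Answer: 976979/236 ≈ 4139.7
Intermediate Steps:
R = 592 (R = 59 + 533 = 592)
d = -15 (d = 6 - 1*21 = 6 - 21 = -15)
(R + 983)/(2139 + d) + 4139 = (592 + 983)/(2139 - 15) + 4139 = 1575/2124 + 4139 = 1575*(1/2124) + 4139 = 175/236 + 4139 = 976979/236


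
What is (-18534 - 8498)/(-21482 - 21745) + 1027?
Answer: 44421161/43227 ≈ 1027.6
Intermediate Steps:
(-18534 - 8498)/(-21482 - 21745) + 1027 = -27032/(-43227) + 1027 = -27032*(-1/43227) + 1027 = 27032/43227 + 1027 = 44421161/43227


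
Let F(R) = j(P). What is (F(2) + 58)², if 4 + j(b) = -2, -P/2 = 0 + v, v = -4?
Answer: 2704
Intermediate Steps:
P = 8 (P = -2*(0 - 4) = -2*(-4) = 8)
j(b) = -6 (j(b) = -4 - 2 = -6)
F(R) = -6
(F(2) + 58)² = (-6 + 58)² = 52² = 2704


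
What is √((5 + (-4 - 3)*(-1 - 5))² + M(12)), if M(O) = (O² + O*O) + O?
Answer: √2509 ≈ 50.090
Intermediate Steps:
M(O) = O + 2*O² (M(O) = (O² + O²) + O = 2*O² + O = O + 2*O²)
√((5 + (-4 - 3)*(-1 - 5))² + M(12)) = √((5 + (-4 - 3)*(-1 - 5))² + 12*(1 + 2*12)) = √((5 - 7*(-6))² + 12*(1 + 24)) = √((5 + 42)² + 12*25) = √(47² + 300) = √(2209 + 300) = √2509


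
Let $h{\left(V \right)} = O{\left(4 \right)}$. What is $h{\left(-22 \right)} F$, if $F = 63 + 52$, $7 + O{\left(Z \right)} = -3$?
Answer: $-1150$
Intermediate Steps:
$O{\left(Z \right)} = -10$ ($O{\left(Z \right)} = -7 - 3 = -10$)
$h{\left(V \right)} = -10$
$F = 115$
$h{\left(-22 \right)} F = \left(-10\right) 115 = -1150$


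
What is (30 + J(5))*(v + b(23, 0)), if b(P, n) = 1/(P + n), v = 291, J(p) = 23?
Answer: 354782/23 ≈ 15425.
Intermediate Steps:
(30 + J(5))*(v + b(23, 0)) = (30 + 23)*(291 + 1/(23 + 0)) = 53*(291 + 1/23) = 53*(6694/23) = 354782/23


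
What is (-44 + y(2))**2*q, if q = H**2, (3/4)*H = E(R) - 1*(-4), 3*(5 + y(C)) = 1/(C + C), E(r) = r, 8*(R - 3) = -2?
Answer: 3101121/16 ≈ 1.9382e+5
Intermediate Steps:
R = 11/4 (R = 3 + (1/8)*(-2) = 3 - 1/4 = 11/4 ≈ 2.7500)
y(C) = -5 + 1/(6*C) (y(C) = -5 + 1/(3*(C + C)) = -5 + 1/(3*((2*C))) = -5 + (1/(2*C))/3 = -5 + 1/(6*C))
H = 9 (H = 4*(11/4 - 1*(-4))/3 = 4*(11/4 + 4)/3 = (4/3)*(27/4) = 9)
q = 81 (q = 9**2 = 81)
(-44 + y(2))**2*q = (-44 + (-5 + (1/6)/2))**2*81 = (-44 + (-5 + (1/6)*(1/2)))**2*81 = (-44 + (-5 + 1/12))**2*81 = (-44 - 59/12)**2*81 = (-587/12)**2*81 = (344569/144)*81 = 3101121/16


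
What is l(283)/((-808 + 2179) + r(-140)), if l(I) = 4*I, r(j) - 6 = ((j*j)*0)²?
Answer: 1132/1377 ≈ 0.82208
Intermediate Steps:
r(j) = 6 (r(j) = 6 + ((j*j)*0)² = 6 + (j²*0)² = 6 + 0² = 6 + 0 = 6)
l(283)/((-808 + 2179) + r(-140)) = (4*283)/((-808 + 2179) + 6) = 1132/(1371 + 6) = 1132/1377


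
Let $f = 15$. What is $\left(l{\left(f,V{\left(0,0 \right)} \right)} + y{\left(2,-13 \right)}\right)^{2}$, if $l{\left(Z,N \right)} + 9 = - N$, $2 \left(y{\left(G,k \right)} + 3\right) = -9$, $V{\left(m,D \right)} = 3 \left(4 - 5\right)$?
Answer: $\frac{729}{4} \approx 182.25$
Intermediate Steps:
$V{\left(m,D \right)} = -3$ ($V{\left(m,D \right)} = 3 \left(-1\right) = -3$)
$y{\left(G,k \right)} = - \frac{15}{2}$ ($y{\left(G,k \right)} = -3 + \frac{1}{2} \left(-9\right) = -3 - \frac{9}{2} = - \frac{15}{2}$)
$l{\left(Z,N \right)} = -9 - N$
$\left(l{\left(f,V{\left(0,0 \right)} \right)} + y{\left(2,-13 \right)}\right)^{2} = \left(\left(-9 - -3\right) - \frac{15}{2}\right)^{2} = \left(\left(-9 + 3\right) - \frac{15}{2}\right)^{2} = \left(-6 - \frac{15}{2}\right)^{2} = \left(- \frac{27}{2}\right)^{2} = \frac{729}{4}$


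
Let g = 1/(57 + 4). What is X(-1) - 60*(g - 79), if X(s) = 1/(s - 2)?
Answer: 867179/183 ≈ 4738.7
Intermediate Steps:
X(s) = 1/(-2 + s)
g = 1/61 ≈ 0.016393
X(-1) - 60*(g - 79) = 1/(-2 - 1) - 60*(1/61 - 79) = 1/(-3) - 60*(-4818/61) = -1/3 + 289080/61 = 867179/183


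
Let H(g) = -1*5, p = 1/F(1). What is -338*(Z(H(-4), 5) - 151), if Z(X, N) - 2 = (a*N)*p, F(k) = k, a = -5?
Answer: 58812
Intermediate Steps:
p = 1 (p = 1/1 = 1)
H(g) = -5
Z(X, N) = 2 - 5*N (Z(X, N) = 2 - 5*N*1 = 2 - 5*N)
-338*(Z(H(-4), 5) - 151) = -338*((2 - 5*5) - 151) = -338*((2 - 25) - 151) = -338*(-23 - 151) = -338*(-174) = 58812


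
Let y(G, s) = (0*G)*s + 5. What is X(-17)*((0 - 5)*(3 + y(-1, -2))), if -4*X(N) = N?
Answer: -170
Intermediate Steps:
y(G, s) = 5 (y(G, s) = 0*s + 5 = 0 + 5 = 5)
X(N) = -N/4
X(-17)*((0 - 5)*(3 + y(-1, -2))) = (-¼*(-17))*((0 - 5)*(3 + 5)) = 17*(-5*8)/4 = (17/4)*(-40) = -170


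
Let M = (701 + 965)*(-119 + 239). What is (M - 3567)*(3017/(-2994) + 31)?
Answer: 5877303447/998 ≈ 5.8891e+6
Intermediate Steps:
M = 199920 (M = 1666*120 = 199920)
(M - 3567)*(3017/(-2994) + 31) = (199920 - 3567)*(3017/(-2994) + 31) = 196353*(3017*(-1/2994) + 31) = 196353*(-3017/2994 + 31) = 196353*(89797/2994) = 5877303447/998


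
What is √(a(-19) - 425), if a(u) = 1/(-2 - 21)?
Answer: 4*I*√14053/23 ≈ 20.617*I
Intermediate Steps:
a(u) = -1/23 (a(u) = 1/(-23) = -1/23)
√(a(-19) - 425) = √(-1/23 - 425) = √(-9776/23) = 4*I*√14053/23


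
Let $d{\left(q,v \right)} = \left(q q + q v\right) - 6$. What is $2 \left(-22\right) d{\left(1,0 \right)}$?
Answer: $220$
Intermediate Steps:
$d{\left(q,v \right)} = -6 + q^{2} + q v$ ($d{\left(q,v \right)} = \left(q^{2} + q v\right) - 6 = -6 + q^{2} + q v$)
$2 \left(-22\right) d{\left(1,0 \right)} = 2 \left(-22\right) \left(-6 + 1^{2} + 1 \cdot 0\right) = - 44 \left(-6 + 1 + 0\right) = \left(-44\right) \left(-5\right) = 220$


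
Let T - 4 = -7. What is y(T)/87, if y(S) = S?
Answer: -1/29 ≈ -0.034483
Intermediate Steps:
T = -3 (T = 4 - 7 = -3)
y(T)/87 = -3/87 = -3*1/87 = -1/29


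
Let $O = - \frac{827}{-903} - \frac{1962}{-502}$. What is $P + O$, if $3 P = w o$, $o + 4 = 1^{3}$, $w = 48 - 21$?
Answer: $- \frac{5026211}{226653} \approx -22.176$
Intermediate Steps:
$w = 27$
$o = -3$ ($o = -4 + 1^{3} = -4 + 1 = -3$)
$P = -27$ ($P = \frac{27 \left(-3\right)}{3} = \frac{1}{3} \left(-81\right) = -27$)
$O = \frac{1093420}{226653}$ ($O = \left(-827\right) \left(- \frac{1}{903}\right) - - \frac{981}{251} = \frac{827}{903} + \frac{981}{251} = \frac{1093420}{226653} \approx 4.8242$)
$P + O = -27 + \frac{1093420}{226653} = - \frac{5026211}{226653}$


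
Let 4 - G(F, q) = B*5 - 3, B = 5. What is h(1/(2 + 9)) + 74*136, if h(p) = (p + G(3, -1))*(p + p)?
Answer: 1217350/121 ≈ 10061.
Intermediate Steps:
G(F, q) = -18 (G(F, q) = 4 - (5*5 - 3) = 4 - (25 - 3) = 4 - 1*22 = 4 - 22 = -18)
h(p) = 2*p*(-18 + p) (h(p) = (p - 18)*(p + p) = (-18 + p)*(2*p) = 2*p*(-18 + p))
h(1/(2 + 9)) + 74*136 = 2*(-18 + 1/(2 + 9))/(2 + 9) + 74*136 = 2*(-18 + 1/11)/11 + 10064 = 2*(1/11)*(-18 + 1/11) + 10064 = 2*(1/11)*(-197/11) + 10064 = -394/121 + 10064 = 1217350/121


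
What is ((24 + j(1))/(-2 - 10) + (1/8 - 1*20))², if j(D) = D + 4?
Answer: 286225/576 ≈ 496.92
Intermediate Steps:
j(D) = 4 + D
((24 + j(1))/(-2 - 10) + (1/8 - 1*20))² = ((24 + (4 + 1))/(-2 - 10) + (1/8 - 1*20))² = ((24 + 5)/(-12) + (⅛ - 20))² = (29*(-1/12) - 159/8)² = (-29/12 - 159/8)² = (-535/24)² = 286225/576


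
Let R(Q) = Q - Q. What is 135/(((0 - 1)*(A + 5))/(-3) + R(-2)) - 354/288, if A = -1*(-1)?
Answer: 3181/48 ≈ 66.271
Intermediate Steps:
A = 1
R(Q) = 0
135/(((0 - 1)*(A + 5))/(-3) + R(-2)) - 354/288 = 135/(((0 - 1)*(1 + 5))/(-3) + 0) - 354/288 = 135/(-(-1)*6/3 + 0) - 354*1/288 = 135/(-⅓*(-6) + 0) - 59/48 = 135/(2 + 0) - 59/48 = 135/2 - 59/48 = 3181/48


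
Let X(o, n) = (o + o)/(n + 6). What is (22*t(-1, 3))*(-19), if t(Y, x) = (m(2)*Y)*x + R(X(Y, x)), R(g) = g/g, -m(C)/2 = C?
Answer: -5434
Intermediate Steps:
X(o, n) = 2*o/(6 + n) (X(o, n) = (2*o)/(6 + n) = 2*o/(6 + n))
m(C) = -2*C
R(g) = 1
t(Y, x) = 1 - 4*Y*x (t(Y, x) = ((-2*2)*Y)*x + 1 = (-4*Y)*x + 1 = -4*Y*x + 1 = 1 - 4*Y*x)
(22*t(-1, 3))*(-19) = (22*(1 - 4*(-1)*3))*(-19) = (22*(1 + 12))*(-19) = (22*13)*(-19) = 286*(-19) = -5434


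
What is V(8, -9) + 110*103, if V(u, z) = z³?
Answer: 10601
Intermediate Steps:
V(8, -9) + 110*103 = (-9)³ + 110*103 = -729 + 11330 = 10601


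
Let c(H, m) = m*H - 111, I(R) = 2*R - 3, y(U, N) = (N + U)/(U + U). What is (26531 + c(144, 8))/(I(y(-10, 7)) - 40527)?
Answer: -275720/405297 ≈ -0.68029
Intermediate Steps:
y(U, N) = (N + U)/(2*U) (y(U, N) = (N + U)/((2*U)) = (N + U)*(1/(2*U)) = (N + U)/(2*U))
I(R) = -3 + 2*R
c(H, m) = -111 + H*m (c(H, m) = H*m - 111 = -111 + H*m)
(26531 + c(144, 8))/(I(y(-10, 7)) - 40527) = (26531 + (-111 + 144*8))/((-3 + 2*((½)*(7 - 10)/(-10))) - 40527) = (26531 + (-111 + 1152))/((-3 + 2*((½)*(-⅒)*(-3))) - 40527) = (26531 + 1041)/((-3 + 2*(3/20)) - 40527) = 27572/((-3 + 3/10) - 40527) = 27572/(-27/10 - 40527) = 27572/(-405297/10) = 27572*(-10/405297) = -275720/405297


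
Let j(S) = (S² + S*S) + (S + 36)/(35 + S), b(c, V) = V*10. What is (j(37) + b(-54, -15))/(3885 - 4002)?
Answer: -186409/8424 ≈ -22.128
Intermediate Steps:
b(c, V) = 10*V
j(S) = 2*S² + (36 + S)/(35 + S) (j(S) = (S² + S²) + (36 + S)/(35 + S) = 2*S² + (36 + S)/(35 + S))
(j(37) + b(-54, -15))/(3885 - 4002) = ((36 + 37 + 2*37³ + 70*37²)/(35 + 37) + 10*(-15))/(3885 - 4002) = ((36 + 37 + 2*50653 + 70*1369)/72 - 150)/(-117) = ((36 + 37 + 101306 + 95830)/72 - 150)*(-1/117) = ((1/72)*197209 - 150)*(-1/117) = (197209/72 - 150)*(-1/117) = (186409/72)*(-1/117) = -186409/8424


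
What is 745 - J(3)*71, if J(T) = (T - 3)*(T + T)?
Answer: 745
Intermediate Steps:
J(T) = 2*T*(-3 + T) (J(T) = (-3 + T)*(2*T) = 2*T*(-3 + T))
745 - J(3)*71 = 745 - 2*3*(-3 + 3)*71 = 745 - 2*3*0*71 = 745 - 0*71 = 745 - 1*0 = 745 + 0 = 745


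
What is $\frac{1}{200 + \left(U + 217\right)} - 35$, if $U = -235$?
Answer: $- \frac{6369}{182} \approx -34.995$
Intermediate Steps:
$\frac{1}{200 + \left(U + 217\right)} - 35 = \frac{1}{200 + \left(-235 + 217\right)} - 35 = \frac{1}{200 - 18} - 35 = \frac{1}{182} - 35 = - \frac{6369}{182}$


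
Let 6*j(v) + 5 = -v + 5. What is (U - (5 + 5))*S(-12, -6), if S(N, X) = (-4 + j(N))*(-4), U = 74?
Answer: 512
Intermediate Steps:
j(v) = -v/6 (j(v) = -5/6 + (-v + 5)/6 = -5/6 + (5 - v)/6 = -5/6 + (5/6 - v/6) = -v/6)
S(N, X) = 16 + 2*N/3 (S(N, X) = (-4 - N/6)*(-4) = 16 + 2*N/3)
(U - (5 + 5))*S(-12, -6) = (74 - (5 + 5))*(16 + (2/3)*(-12)) = (74 - 1*10)*(16 - 8) = (74 - 10)*8 = 64*8 = 512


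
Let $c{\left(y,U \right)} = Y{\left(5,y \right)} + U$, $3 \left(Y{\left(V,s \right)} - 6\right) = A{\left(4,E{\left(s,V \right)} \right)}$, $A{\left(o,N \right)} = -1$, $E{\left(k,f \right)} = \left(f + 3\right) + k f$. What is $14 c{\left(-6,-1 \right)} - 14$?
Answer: $\frac{154}{3} \approx 51.333$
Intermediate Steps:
$E{\left(k,f \right)} = 3 + f + f k$ ($E{\left(k,f \right)} = \left(3 + f\right) + f k = 3 + f + f k$)
$Y{\left(V,s \right)} = \frac{17}{3}$ ($Y{\left(V,s \right)} = 6 + \frac{1}{3} \left(-1\right) = 6 - \frac{1}{3} = \frac{17}{3}$)
$c{\left(y,U \right)} = \frac{17}{3} + U$
$14 c{\left(-6,-1 \right)} - 14 = 14 \left(\frac{17}{3} - 1\right) - 14 = 14 \cdot \frac{14}{3} - 14 = \frac{196}{3} - 14 = \frac{154}{3}$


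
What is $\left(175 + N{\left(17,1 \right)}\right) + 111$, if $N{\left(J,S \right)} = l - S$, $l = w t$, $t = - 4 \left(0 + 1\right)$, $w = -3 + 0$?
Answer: $297$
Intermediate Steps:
$w = -3$
$t = -4$ ($t = \left(-4\right) 1 = -4$)
$l = 12$ ($l = \left(-3\right) \left(-4\right) = 12$)
$N{\left(J,S \right)} = 12 - S$
$\left(175 + N{\left(17,1 \right)}\right) + 111 = \left(175 + \left(12 - 1\right)\right) + 111 = \left(175 + 11\right) + 111 = 186 + 111 = 297$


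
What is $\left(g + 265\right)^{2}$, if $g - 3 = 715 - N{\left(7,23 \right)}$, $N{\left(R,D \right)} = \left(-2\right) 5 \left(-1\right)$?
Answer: $946729$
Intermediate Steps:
$N{\left(R,D \right)} = 10$ ($N{\left(R,D \right)} = \left(-10\right) \left(-1\right) = 10$)
$g = 708$ ($g = 3 + \left(715 - 10\right) = 3 + 705 = 708$)
$\left(g + 265\right)^{2} = \left(708 + 265\right)^{2} = 973^{2} = 946729$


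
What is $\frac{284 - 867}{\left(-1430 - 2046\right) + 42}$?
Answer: $\frac{583}{3434} \approx 0.16977$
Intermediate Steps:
$\frac{284 - 867}{\left(-1430 - 2046\right) + 42} = - \frac{583}{\left(-1430 - 2046\right) + 42} = - \frac{583}{-3476 + 42} = - \frac{583}{-3434} = \left(-583\right) \left(- \frac{1}{3434}\right) = \frac{583}{3434}$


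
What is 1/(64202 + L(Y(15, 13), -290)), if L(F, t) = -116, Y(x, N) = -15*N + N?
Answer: 1/64086 ≈ 1.5604e-5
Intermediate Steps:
Y(x, N) = -14*N
1/(64202 + L(Y(15, 13), -290)) = 1/(64202 - 116) = 1/64086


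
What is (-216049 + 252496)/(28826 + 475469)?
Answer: 36447/504295 ≈ 0.072273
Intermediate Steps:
(-216049 + 252496)/(28826 + 475469) = 36447/504295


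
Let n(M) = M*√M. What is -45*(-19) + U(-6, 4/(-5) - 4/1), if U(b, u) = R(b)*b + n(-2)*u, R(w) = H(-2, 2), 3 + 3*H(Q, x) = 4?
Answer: 853 + 48*I*√2/5 ≈ 853.0 + 13.576*I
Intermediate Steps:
n(M) = M^(3/2)
H(Q, x) = ⅓ (H(Q, x) = -1 + (⅓)*4 = -1 + 4/3 = ⅓)
R(w) = ⅓
U(b, u) = b/3 - 2*I*u*√2 (U(b, u) = b/3 + (-2)^(3/2)*u = b/3 + (-2*I*√2)*u = b/3 - 2*I*u*√2)
-45*(-19) + U(-6, 4/(-5) - 4/1) = -45*(-19) + ((⅓)*(-6) - 2*I*(4/(-5) - 4/1)*√2) = 855 + (-2 - 2*I*(4*(-⅕) - 4*1)*√2) = 855 + (-2 - 2*I*(-⅘ - 4)*√2) = 855 + (-2 - 2*I*(-24/5)*√2) = 855 + (-2 + 48*I*√2/5) = 853 + 48*I*√2/5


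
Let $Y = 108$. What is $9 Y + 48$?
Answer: $1020$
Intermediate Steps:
$9 Y + 48 = 9 \cdot 108 + 48 = 972 + 48 = 1020$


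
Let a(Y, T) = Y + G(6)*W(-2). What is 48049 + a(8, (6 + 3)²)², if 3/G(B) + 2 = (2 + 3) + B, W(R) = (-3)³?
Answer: 48050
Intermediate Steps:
W(R) = -27
G(B) = 3/(3 + B) (G(B) = 3/(-2 + ((2 + 3) + B)) = 3/(-2 + (5 + B)) = 3/(3 + B))
a(Y, T) = -9 + Y (a(Y, T) = Y + (3/(3 + 6))*(-27) = Y + (3/9)*(-27) = Y + (3*(⅑))*(-27) = Y + (⅓)*(-27) = Y - 9 = -9 + Y)
48049 + a(8, (6 + 3)²)² = 48049 + (-9 + 8)² = 48049 + (-1)² = 48049 + 1 = 48050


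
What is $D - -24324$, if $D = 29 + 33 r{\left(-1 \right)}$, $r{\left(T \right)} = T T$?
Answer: $24386$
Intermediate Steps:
$r{\left(T \right)} = T^{2}$
$D = 62$ ($D = 29 + 33 \left(-1\right)^{2} = 29 + 33 \cdot 1 = 29 + 33 = 62$)
$D - -24324 = 62 - -24324 = 62 + 24324 = 24386$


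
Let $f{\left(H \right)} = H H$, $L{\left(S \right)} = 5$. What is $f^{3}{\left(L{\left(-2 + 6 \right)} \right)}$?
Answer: $15625$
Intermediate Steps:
$f{\left(H \right)} = H^{2}$
$f^{3}{\left(L{\left(-2 + 6 \right)} \right)} = \left(5^{2}\right)^{3} = 25^{3} = 15625$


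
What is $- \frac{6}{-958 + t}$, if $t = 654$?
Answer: $\frac{3}{152} \approx 0.019737$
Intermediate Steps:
$- \frac{6}{-958 + t} = - \frac{6}{-958 + 654} = - \frac{6}{-304} = \left(-6\right) \left(- \frac{1}{304}\right) = \frac{3}{152}$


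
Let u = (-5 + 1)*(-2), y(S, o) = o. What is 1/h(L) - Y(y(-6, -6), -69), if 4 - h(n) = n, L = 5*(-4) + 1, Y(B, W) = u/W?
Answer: 11/69 ≈ 0.15942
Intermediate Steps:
u = 8 (u = -4*(-2) = 8)
Y(B, W) = 8/W
L = -19 (L = -20 + 1 = -19)
h(n) = 4 - n
1/h(L) - Y(y(-6, -6), -69) = 1/(4 - 1*(-19)) - 8/(-69) = 1/(4 + 19) - 8*(-1)/69 = 1/23 - 1*(-8/69) = 1/23 + 8/69 = 11/69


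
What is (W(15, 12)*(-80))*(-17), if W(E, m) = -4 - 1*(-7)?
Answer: 4080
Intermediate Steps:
W(E, m) = 3 (W(E, m) = -4 + 7 = 3)
(W(15, 12)*(-80))*(-17) = (3*(-80))*(-17) = -240*(-17) = 4080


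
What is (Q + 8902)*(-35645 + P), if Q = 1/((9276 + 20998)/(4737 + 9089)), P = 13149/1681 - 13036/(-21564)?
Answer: -4835486265603507051/15241732903 ≈ -3.1725e+8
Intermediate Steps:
P = 76364638/9062271 (P = 13149*(1/1681) - 13036*(-1/21564) = 13149/1681 + 3259/5391 = 76364638/9062271 ≈ 8.4267)
Q = 6913/15137 (Q = 1/(30274/13826) = 1/(30274*(1/13826)) = 1/(15137/6913) = 6913/15137 ≈ 0.45670)
(Q + 8902)*(-35645 + P) = (6913/15137 + 8902)*(-35645 + 76364638/9062271) = (134756487/15137)*(-322948285157/9062271) = -4835486265603507051/15241732903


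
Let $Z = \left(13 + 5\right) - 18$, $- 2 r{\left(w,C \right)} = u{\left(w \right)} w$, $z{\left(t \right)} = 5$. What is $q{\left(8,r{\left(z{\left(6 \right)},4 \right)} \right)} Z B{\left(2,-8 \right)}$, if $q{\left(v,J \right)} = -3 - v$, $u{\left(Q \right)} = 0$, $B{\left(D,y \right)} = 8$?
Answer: $0$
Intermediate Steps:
$r{\left(w,C \right)} = 0$ ($r{\left(w,C \right)} = - \frac{0 w}{2} = \left(- \frac{1}{2}\right) 0 = 0$)
$Z = 0$ ($Z = 18 - 18 = 0$)
$q{\left(8,r{\left(z{\left(6 \right)},4 \right)} \right)} Z B{\left(2,-8 \right)} = \left(-3 - 8\right) 0 \cdot 8 = \left(-11\right) 0 \cdot 8 = 0 \cdot 8 = 0$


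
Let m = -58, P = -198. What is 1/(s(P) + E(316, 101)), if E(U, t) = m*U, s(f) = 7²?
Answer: -1/18279 ≈ -5.4708e-5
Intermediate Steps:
s(f) = 49
E(U, t) = -58*U
1/(s(P) + E(316, 101)) = 1/(49 - 58*316) = 1/(49 - 18328) = 1/(-18279) = -1/18279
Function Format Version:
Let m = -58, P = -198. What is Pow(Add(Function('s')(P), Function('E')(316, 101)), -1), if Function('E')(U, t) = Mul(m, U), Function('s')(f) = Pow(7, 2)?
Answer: Rational(-1, 18279) ≈ -5.4708e-5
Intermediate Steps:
Function('s')(f) = 49
Function('E')(U, t) = Mul(-58, U)
Pow(Add(Function('s')(P), Function('E')(316, 101)), -1) = Pow(Add(49, Mul(-58, 316)), -1) = Pow(Add(49, -18328), -1) = Pow(-18279, -1) = Rational(-1, 18279)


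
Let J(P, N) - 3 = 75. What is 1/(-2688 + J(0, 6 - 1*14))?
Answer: -1/2610 ≈ -0.00038314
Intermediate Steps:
J(P, N) = 78 (J(P, N) = 3 + 75 = 78)
1/(-2688 + J(0, 6 - 1*14)) = 1/(-2688 + 78) = 1/(-2610) = -1/2610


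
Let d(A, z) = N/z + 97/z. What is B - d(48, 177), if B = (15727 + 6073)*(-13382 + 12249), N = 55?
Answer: -4371793952/177 ≈ -2.4699e+7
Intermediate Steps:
B = -24699400 (B = 21800*(-1133) = -24699400)
d(A, z) = 152/z (d(A, z) = 55/z + 97/z = 152/z)
B - d(48, 177) = -24699400 - 152/177 = -4371793952/177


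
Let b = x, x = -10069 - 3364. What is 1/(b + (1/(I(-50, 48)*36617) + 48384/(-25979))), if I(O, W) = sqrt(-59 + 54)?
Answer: -60787405565576556317605/816670431088756749394014486 + 24713122384097*I*sqrt(5)/816670431088756749394014486 ≈ -7.4433e-5 + 6.7665e-14*I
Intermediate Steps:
x = -13433
b = -13433
I(O, W) = I*sqrt(5) (I(O, W) = sqrt(-5) = I*sqrt(5))
1/(b + (1/(I(-50, 48)*36617) + 48384/(-25979))) = 1/(-13433 + (1/((I*sqrt(5))*36617) + 48384/(-25979))) = 1/(-13433 + (-I*sqrt(5)/5*(1/36617) + 48384*(-1/25979))) = 1/(-13433 + (-I*sqrt(5)/183085 - 48384/25979)) = 1/(-13433 + (-48384/25979 - I*sqrt(5)/183085)) = 1/(-349024291/25979 - I*sqrt(5)/183085)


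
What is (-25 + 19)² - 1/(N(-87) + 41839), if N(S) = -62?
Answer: 1503971/41777 ≈ 36.000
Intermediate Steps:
(-25 + 19)² - 1/(N(-87) + 41839) = (-25 + 19)² - 1/(-62 + 41839) = (-6)² - 1/41777 = 36 - 1*1/41777 = 36 - 1/41777 = 1503971/41777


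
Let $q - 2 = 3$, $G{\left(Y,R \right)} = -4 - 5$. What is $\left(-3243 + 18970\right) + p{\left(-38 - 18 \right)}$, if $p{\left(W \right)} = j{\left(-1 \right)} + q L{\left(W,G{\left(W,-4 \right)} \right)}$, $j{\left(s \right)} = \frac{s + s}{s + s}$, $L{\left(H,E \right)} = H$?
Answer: $15448$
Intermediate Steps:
$G{\left(Y,R \right)} = -9$ ($G{\left(Y,R \right)} = -4 - 5 = -9$)
$q = 5$ ($q = 2 + 3 = 5$)
$j{\left(s \right)} = 1$ ($j{\left(s \right)} = \frac{2 s}{2 s} = 2 s \frac{1}{2 s} = 1$)
$p{\left(W \right)} = 1 + 5 W$
$\left(-3243 + 18970\right) + p{\left(-38 - 18 \right)} = \left(-3243 + 18970\right) + \left(1 + 5 \left(-38 - 18\right)\right) = 15727 + \left(1 + 5 \left(-56\right)\right) = 15727 + \left(1 - 280\right) = 15727 - 279 = 15448$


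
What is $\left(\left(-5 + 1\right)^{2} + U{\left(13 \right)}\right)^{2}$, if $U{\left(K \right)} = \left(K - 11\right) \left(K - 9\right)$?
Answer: $576$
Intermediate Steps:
$U{\left(K \right)} = \left(-11 + K\right) \left(-9 + K\right)$
$\left(\left(-5 + 1\right)^{2} + U{\left(13 \right)}\right)^{2} = \left(\left(-5 + 1\right)^{2} + \left(99 + 13^{2} - 260\right)\right)^{2} = \left(\left(-4\right)^{2} + \left(99 + 169 - 260\right)\right)^{2} = \left(16 + 8\right)^{2} = 24^{2} = 576$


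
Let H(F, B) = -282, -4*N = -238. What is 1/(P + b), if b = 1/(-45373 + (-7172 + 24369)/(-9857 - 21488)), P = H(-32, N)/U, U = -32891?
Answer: 46778694612862/400038986329 ≈ 116.94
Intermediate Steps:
N = 119/2 (N = -¼*(-238) = 119/2 ≈ 59.500)
P = 282/32891 (P = -282/(-32891) = -282*(-1/32891) = 282/32891 ≈ 0.0085738)
b = -31345/1422233882 (b = 1/(-45373 + 17197/(-31345)) = 1/(-45373 + 17197*(-1/31345)) = 1/(-45373 - 17197/31345) = 1/(-1422233882/31345) = -31345/1422233882 ≈ -2.2039e-5)
1/(P + b) = 1/(282/32891 - 31345/1422233882) = 1/(400038986329/46778694612862) = 46778694612862/400038986329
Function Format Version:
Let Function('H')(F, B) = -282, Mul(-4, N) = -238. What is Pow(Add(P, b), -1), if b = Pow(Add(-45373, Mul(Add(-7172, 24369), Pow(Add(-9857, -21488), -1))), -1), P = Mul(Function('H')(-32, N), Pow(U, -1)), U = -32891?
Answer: Rational(46778694612862, 400038986329) ≈ 116.94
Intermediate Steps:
N = Rational(119, 2) (N = Mul(Rational(-1, 4), -238) = Rational(119, 2) ≈ 59.500)
P = Rational(282, 32891) (P = Mul(-282, Pow(-32891, -1)) = Mul(-282, Rational(-1, 32891)) = Rational(282, 32891) ≈ 0.0085738)
b = Rational(-31345, 1422233882) (b = Pow(Add(-45373, Mul(17197, Pow(-31345, -1))), -1) = Pow(Add(-45373, Mul(17197, Rational(-1, 31345))), -1) = Pow(Add(-45373, Rational(-17197, 31345)), -1) = Pow(Rational(-1422233882, 31345), -1) = Rational(-31345, 1422233882) ≈ -2.2039e-5)
Pow(Add(P, b), -1) = Pow(Add(Rational(282, 32891), Rational(-31345, 1422233882)), -1) = Pow(Rational(400038986329, 46778694612862), -1) = Rational(46778694612862, 400038986329)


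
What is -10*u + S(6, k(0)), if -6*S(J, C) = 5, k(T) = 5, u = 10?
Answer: -605/6 ≈ -100.83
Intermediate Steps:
S(J, C) = -⅚ (S(J, C) = -⅙*5 = -⅚)
-10*u + S(6, k(0)) = -10*10 - ⅚ = -100 - ⅚ = -605/6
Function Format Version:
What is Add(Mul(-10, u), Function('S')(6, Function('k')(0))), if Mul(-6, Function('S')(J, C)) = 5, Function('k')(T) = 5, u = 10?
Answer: Rational(-605, 6) ≈ -100.83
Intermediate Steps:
Function('S')(J, C) = Rational(-5, 6) (Function('S')(J, C) = Mul(Rational(-1, 6), 5) = Rational(-5, 6))
Add(Mul(-10, u), Function('S')(6, Function('k')(0))) = Add(Mul(-10, 10), Rational(-5, 6)) = Add(-100, Rational(-5, 6)) = Rational(-605, 6)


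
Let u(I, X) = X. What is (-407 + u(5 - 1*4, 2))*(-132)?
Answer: 53460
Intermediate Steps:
(-407 + u(5 - 1*4, 2))*(-132) = (-407 + 2)*(-132) = -405*(-132) = 53460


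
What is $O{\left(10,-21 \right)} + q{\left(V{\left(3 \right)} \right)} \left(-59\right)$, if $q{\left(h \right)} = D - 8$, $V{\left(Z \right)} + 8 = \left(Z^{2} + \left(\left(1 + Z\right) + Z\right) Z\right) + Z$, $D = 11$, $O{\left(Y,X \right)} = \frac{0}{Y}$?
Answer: $-177$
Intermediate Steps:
$O{\left(Y,X \right)} = 0$
$V{\left(Z \right)} = -8 + Z + Z^{2} + Z \left(1 + 2 Z\right)$ ($V{\left(Z \right)} = -8 + \left(\left(Z^{2} + \left(\left(1 + Z\right) + Z\right) Z\right) + Z\right) = -8 + \left(\left(Z^{2} + \left(1 + 2 Z\right) Z\right) + Z\right) = -8 + \left(\left(Z^{2} + Z \left(1 + 2 Z\right)\right) + Z\right) = -8 + \left(Z + Z^{2} + Z \left(1 + 2 Z\right)\right) = -8 + Z + Z^{2} + Z \left(1 + 2 Z\right)$)
$q{\left(h \right)} = 3$ ($q{\left(h \right)} = 11 - 8 = 3$)
$O{\left(10,-21 \right)} + q{\left(V{\left(3 \right)} \right)} \left(-59\right) = 0 + 3 \left(-59\right) = 0 - 177 = -177$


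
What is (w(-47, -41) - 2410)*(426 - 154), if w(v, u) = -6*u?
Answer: -588608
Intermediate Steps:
(w(-47, -41) - 2410)*(426 - 154) = (-6*(-41) - 2410)*(426 - 154) = (246 - 2410)*272 = -2164*272 = -588608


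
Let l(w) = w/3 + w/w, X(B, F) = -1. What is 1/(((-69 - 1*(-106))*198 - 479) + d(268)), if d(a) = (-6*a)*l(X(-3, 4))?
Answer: 1/5775 ≈ 0.00017316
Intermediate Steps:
l(w) = 1 + w/3 (l(w) = w*(⅓) + 1 = w/3 + 1 = 1 + w/3)
d(a) = -4*a (d(a) = (-6*a)*(1 + (⅓)*(-1)) = (-6*a)*(1 - ⅓) = -6*a*(⅔) = -4*a)
1/(((-69 - 1*(-106))*198 - 479) + d(268)) = 1/(((-69 - 1*(-106))*198 - 479) - 4*268) = 1/(((-69 + 106)*198 - 479) - 1072) = 1/((37*198 - 479) - 1072) = 1/((7326 - 479) - 1072) = 1/(6847 - 1072) = 1/5775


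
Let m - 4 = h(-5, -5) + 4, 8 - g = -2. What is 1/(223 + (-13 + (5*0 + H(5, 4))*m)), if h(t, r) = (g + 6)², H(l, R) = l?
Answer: 1/1530 ≈ 0.00065359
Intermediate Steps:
g = 10 (g = 8 - 1*(-2) = 8 + 2 = 10)
h(t, r) = 256 (h(t, r) = (10 + 6)² = 16² = 256)
m = 264 (m = 4 + (256 + 4) = 4 + 260 = 264)
1/(223 + (-13 + (5*0 + H(5, 4))*m)) = 1/(223 + (-13 + (5*0 + 5)*264)) = 1/(223 + (-13 + (0 + 5)*264)) = 1/(223 + (-13 + 5*264)) = 1/(223 + (-13 + 1320)) = 1/(223 + 1307) = 1/1530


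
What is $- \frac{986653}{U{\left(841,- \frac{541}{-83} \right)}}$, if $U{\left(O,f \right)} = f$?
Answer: $- \frac{81892199}{541} \approx -1.5137 \cdot 10^{5}$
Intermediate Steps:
$- \frac{986653}{U{\left(841,- \frac{541}{-83} \right)}} = - \frac{986653}{\left(-541\right) \frac{1}{-83}} = - \frac{986653}{\left(-541\right) \left(- \frac{1}{83}\right)} = - \frac{986653}{\frac{541}{83}} = \left(-986653\right) \frac{83}{541} = - \frac{81892199}{541}$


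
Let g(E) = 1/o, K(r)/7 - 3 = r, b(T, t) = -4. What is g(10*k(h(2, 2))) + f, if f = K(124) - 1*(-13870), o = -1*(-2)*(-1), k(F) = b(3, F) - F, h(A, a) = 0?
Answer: 29517/2 ≈ 14759.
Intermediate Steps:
K(r) = 21 + 7*r
k(F) = -4 - F
o = -2 (o = 2*(-1) = -2)
f = 14759 (f = (21 + 7*124) - 1*(-13870) = (21 + 868) + 13870 = 889 + 13870 = 14759)
g(E) = -1/2 (g(E) = 1/(-2) = -1/2)
g(10*k(h(2, 2))) + f = -1/2 + 14759 = 29517/2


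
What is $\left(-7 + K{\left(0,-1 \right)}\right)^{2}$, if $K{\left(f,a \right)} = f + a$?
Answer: $64$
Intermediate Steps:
$K{\left(f,a \right)} = a + f$
$\left(-7 + K{\left(0,-1 \right)}\right)^{2} = \left(-7 + \left(-1 + 0\right)\right)^{2} = \left(-7 - 1\right)^{2} = \left(-8\right)^{2} = 64$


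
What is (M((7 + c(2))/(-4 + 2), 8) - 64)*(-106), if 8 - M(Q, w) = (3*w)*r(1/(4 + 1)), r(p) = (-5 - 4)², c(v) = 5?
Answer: 212000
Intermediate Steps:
r(p) = 81 (r(p) = (-9)² = 81)
M(Q, w) = 8 - 243*w (M(Q, w) = 8 - 3*w*81 = 8 - 243*w)
(M((7 + c(2))/(-4 + 2), 8) - 64)*(-106) = ((8 - 243*8) - 64)*(-106) = ((8 - 1944) - 64)*(-106) = (-1936 - 64)*(-106) = -2000*(-106) = 212000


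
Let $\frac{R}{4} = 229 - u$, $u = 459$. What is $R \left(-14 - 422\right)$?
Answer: $401120$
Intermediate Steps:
$R = -920$ ($R = 4 \left(229 - 459\right) = 4 \left(-230\right) = -920$)
$R \left(-14 - 422\right) = - 920 \left(-14 - 422\right) = \left(-920\right) \left(-436\right) = 401120$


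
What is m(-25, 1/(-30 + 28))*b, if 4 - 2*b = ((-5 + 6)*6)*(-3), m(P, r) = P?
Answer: -275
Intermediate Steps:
b = 11 (b = 2 - (-5 + 6)*6*(-3)/2 = 2 - 1*6*(-3)/2 = 2 - 3*(-3) = 2 - 1/2*(-18) = 2 + 9 = 11)
m(-25, 1/(-30 + 28))*b = -25*11 = -275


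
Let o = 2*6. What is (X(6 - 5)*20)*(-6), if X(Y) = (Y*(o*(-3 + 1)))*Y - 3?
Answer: 3240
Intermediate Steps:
o = 12
X(Y) = -3 - 24*Y² (X(Y) = (Y*(12*(-3 + 1)))*Y - 3 = (Y*(12*(-2)))*Y - 3 = (Y*(-24))*Y - 3 = (-24*Y)*Y - 3 = -24*Y² - 3 = -3 - 24*Y²)
(X(6 - 5)*20)*(-6) = ((-3 - 24*(6 - 5)²)*20)*(-6) = ((-3 - 24*1²)*20)*(-6) = ((-3 - 24*1)*20)*(-6) = ((-3 - 24)*20)*(-6) = -27*20*(-6) = -540*(-6) = 3240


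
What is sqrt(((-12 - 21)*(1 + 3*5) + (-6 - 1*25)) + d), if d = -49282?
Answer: I*sqrt(49841) ≈ 223.25*I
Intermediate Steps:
sqrt(((-12 - 21)*(1 + 3*5) + (-6 - 1*25)) + d) = sqrt(((-12 - 21)*(1 + 3*5) + (-6 - 1*25)) - 49282) = sqrt((-33*(1 + 15) + (-6 - 25)) - 49282) = sqrt((-33*16 - 31) - 49282) = sqrt((-528 - 31) - 49282) = sqrt(-559 - 49282) = sqrt(-49841) = I*sqrt(49841)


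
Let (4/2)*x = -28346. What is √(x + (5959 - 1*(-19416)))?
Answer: √11202 ≈ 105.84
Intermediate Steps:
x = -14173 (x = (½)*(-28346) = -14173)
√(x + (5959 - 1*(-19416))) = √(-14173 + (5959 - 1*(-19416))) = √(-14173 + (5959 + 19416)) = √(-14173 + 25375) = √11202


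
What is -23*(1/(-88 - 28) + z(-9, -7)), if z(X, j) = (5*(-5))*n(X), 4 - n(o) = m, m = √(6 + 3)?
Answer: 66723/116 ≈ 575.20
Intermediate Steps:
m = 3 (m = √9 = 3)
n(o) = 1 (n(o) = 4 - 1*3 = 4 - 3 = 1)
z(X, j) = -25 (z(X, j) = (5*(-5))*1 = -25*1 = -25)
-23*(1/(-88 - 28) + z(-9, -7)) = -23*(1/(-88 - 28) - 25) = -23*(1/(-116) - 25) = -23*(-1/116 - 25) = -23*(-2901/116) = 66723/116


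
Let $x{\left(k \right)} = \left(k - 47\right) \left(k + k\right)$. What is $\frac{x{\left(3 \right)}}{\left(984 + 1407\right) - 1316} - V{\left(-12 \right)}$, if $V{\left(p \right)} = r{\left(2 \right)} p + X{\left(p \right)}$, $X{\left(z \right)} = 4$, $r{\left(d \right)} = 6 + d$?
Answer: $\frac{98636}{1075} \approx 91.754$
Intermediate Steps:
$V{\left(p \right)} = 4 + 8 p$ ($V{\left(p \right)} = \left(6 + 2\right) p + 4 = 8 p + 4 = 4 + 8 p$)
$x{\left(k \right)} = 2 k \left(-47 + k\right)$ ($x{\left(k \right)} = \left(-47 + k\right) 2 k = 2 k \left(-47 + k\right)$)
$\frac{x{\left(3 \right)}}{\left(984 + 1407\right) - 1316} - V{\left(-12 \right)} = \frac{2 \cdot 3 \left(-47 + 3\right)}{\left(984 + 1407\right) - 1316} - \left(4 + 8 \left(-12\right)\right) = \frac{2 \cdot 3 \left(-44\right)}{2391 - 1316} - \left(4 - 96\right) = - \frac{264}{1075} - -92 = \left(-264\right) \frac{1}{1075} + 92 = - \frac{264}{1075} + 92 = \frac{98636}{1075}$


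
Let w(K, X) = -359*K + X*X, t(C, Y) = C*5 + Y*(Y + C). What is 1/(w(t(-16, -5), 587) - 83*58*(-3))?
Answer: 1/350036 ≈ 2.8569e-6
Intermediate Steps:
t(C, Y) = 5*C + Y*(C + Y)
w(K, X) = X**2 - 359*K (w(K, X) = -359*K + X**2 = X**2 - 359*K)
1/(w(t(-16, -5), 587) - 83*58*(-3)) = 1/((587**2 - 359*((-5)**2 + 5*(-16) - 16*(-5))) - 83*58*(-3)) = 1/((344569 - 359*(25 - 80 + 80)) - 4814*(-3)) = 1/((344569 - 359*25) + 14442) = 1/((344569 - 8975) + 14442) = 1/(335594 + 14442) = 1/350036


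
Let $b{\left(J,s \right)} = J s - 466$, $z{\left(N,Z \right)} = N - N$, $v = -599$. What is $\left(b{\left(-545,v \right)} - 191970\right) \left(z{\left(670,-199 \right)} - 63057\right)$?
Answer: $-8450836083$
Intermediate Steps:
$z{\left(N,Z \right)} = 0$
$b{\left(J,s \right)} = -466 + J s$
$\left(b{\left(-545,v \right)} - 191970\right) \left(z{\left(670,-199 \right)} - 63057\right) = \left(\left(-466 - -326455\right) - 191970\right) \left(0 - 63057\right) = \left(\left(-466 + 326455\right) - 191970\right) \left(-63057\right) = \left(325989 - 191970\right) \left(-63057\right) = 134019 \left(-63057\right) = -8450836083$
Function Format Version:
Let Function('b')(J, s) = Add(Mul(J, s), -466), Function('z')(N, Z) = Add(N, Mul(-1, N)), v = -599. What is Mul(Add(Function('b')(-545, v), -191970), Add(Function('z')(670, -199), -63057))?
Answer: -8450836083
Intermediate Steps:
Function('z')(N, Z) = 0
Function('b')(J, s) = Add(-466, Mul(J, s))
Mul(Add(Function('b')(-545, v), -191970), Add(Function('z')(670, -199), -63057)) = Mul(Add(Add(-466, Mul(-545, -599)), -191970), Add(0, -63057)) = Mul(Add(Add(-466, 326455), -191970), -63057) = Mul(Add(325989, -191970), -63057) = Mul(134019, -63057) = -8450836083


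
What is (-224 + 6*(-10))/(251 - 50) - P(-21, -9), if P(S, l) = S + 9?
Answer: 2128/201 ≈ 10.587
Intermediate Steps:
P(S, l) = 9 + S
(-224 + 6*(-10))/(251 - 50) - P(-21, -9) = (-224 + 6*(-10))/(251 - 50) - (9 - 21) = (-224 - 60)/201 - 1*(-12) = -284*1/201 + 12 = -284/201 + 12 = 2128/201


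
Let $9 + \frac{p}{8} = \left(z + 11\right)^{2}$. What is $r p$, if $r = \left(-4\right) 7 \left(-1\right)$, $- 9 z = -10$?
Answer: $\frac{2498048}{81} \approx 30840.0$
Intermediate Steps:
$z = \frac{10}{9}$ ($z = \left(- \frac{1}{9}\right) \left(-10\right) = \frac{10}{9} \approx 1.1111$)
$r = 28$ ($r = \left(-28\right) \left(-1\right) = 28$)
$p = \frac{89216}{81}$ ($p = -72 + 8 \left(\frac{10}{9} + 11\right)^{2} = -72 + 8 \left(\frac{109}{9}\right)^{2} = -72 + 8 \cdot \frac{11881}{81} = -72 + \frac{95048}{81} = \frac{89216}{81} \approx 1101.4$)
$r p = 28 \cdot \frac{89216}{81} = \frac{2498048}{81}$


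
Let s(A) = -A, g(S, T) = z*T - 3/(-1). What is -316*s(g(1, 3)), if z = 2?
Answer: 2844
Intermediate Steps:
g(S, T) = 3 + 2*T (g(S, T) = 2*T - 3/(-1) = 2*T - 3*(-1) = 2*T + 3 = 3 + 2*T)
-316*s(g(1, 3)) = -(-316)*(3 + 2*3) = -(-316)*(3 + 6) = -(-316)*9 = -316*(-9) = 2844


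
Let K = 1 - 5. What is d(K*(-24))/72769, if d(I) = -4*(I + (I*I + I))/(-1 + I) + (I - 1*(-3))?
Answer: -28227/6913055 ≈ -0.0040831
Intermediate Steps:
K = -4
d(I) = 3 + I - 4*(I² + 2*I)/(-1 + I) (d(I) = -4*(I + (I² + I))/(-1 + I) + (I + 3) = -4*(I + (I + I²))/(-1 + I) + (3 + I) = -4*(I² + 2*I)/(-1 + I) + (3 + I) = 3 + I - 4*(I² + 2*I)/(-1 + I))
d(K*(-24))/72769 = (3*(-1 - (-4*(-24))² - (-8)*(-24))/(-1 - 4*(-24)))/72769 = (3*(-1 - 1*96² - 2*96)/(-1 + 96))*(1/72769) = (3*(-1 - 1*9216 - 192)/95)*(1/72769) = (3*(1/95)*(-1 - 9216 - 192))*(1/72769) = (3*(1/95)*(-9409))*(1/72769) = -28227/95*1/72769 = -28227/6913055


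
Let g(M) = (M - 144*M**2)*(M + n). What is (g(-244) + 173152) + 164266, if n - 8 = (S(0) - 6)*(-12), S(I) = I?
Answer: 1406379610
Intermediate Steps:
n = 80 (n = 8 + (0 - 6)*(-12) = 8 - 6*(-12) = 8 + 72 = 80)
g(M) = (80 + M)*(M - 144*M**2) (g(M) = (M - 144*M**2)*(M + 80) = (M - 144*M**2)*(80 + M) = (80 + M)*(M - 144*M**2))
(g(-244) + 173152) + 164266 = (-244*(80 - 11519*(-244) - 144*(-244)**2) + 173152) + 164266 = (-244*(80 + 2810636 - 144*59536) + 173152) + 164266 = (-244*(80 + 2810636 - 8573184) + 173152) + 164266 = (-244*(-5762468) + 173152) + 164266 = (1406042192 + 173152) + 164266 = 1406215344 + 164266 = 1406379610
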